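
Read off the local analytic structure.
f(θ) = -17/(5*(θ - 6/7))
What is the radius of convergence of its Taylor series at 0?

The radius of convergence is 6/7.

Denominator factor (θ - 6/7): pole of order 1 at 6/7, modulus 6/7.
The radius of convergence is the smallest modulus among the singular points: 6/7.


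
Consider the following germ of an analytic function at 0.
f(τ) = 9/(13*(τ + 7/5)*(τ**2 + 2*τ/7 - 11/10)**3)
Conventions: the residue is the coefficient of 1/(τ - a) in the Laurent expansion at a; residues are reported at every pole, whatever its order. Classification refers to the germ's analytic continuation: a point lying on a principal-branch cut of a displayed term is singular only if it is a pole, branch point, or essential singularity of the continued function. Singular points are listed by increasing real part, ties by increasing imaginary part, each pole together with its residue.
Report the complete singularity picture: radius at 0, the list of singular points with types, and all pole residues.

Denominator factor (τ + 7/5): pole of order 1 at -7/5, modulus 7/5.
Denominator factor (τ**2 + 2*τ/7 - 11/10)^3: discriminant 1098/245, real irrational roots -1/7 + (3/70)*sqrt(610) and -1/7 - (3/70)*sqrt(610); poles of order 3, moduli -1/7 + (3/70)*sqrt(610) and 1/7 + (3/70)*sqrt(610).
The radius of convergence is the smallest modulus among the singular points: -1/7 + (3/70)*sqrt(610).
At the order-1 pole -7/5 set g(τ) = (τ - (-7/5))*f(τ) = 9/(13*(τ**2 + 2*τ/7 - 11/10)**3).
Simple pole: residue = g(a) at a = -7/5, which is 1125000/158171.
The factor τ**2 + 2*τ/7 - 11/10 splits as (τ - a)(τ - a') with a = -1/7 - (3/70)*sqrt(610), a' = -1/7 + (3/70)*sqrt(610). At the order-3 pole a set g(τ) = (τ - a)^3*f(τ) = [9/(13*(τ + 7/5))] / (τ - a')^3.
Order-3 pole: residue = g''(a)/2; g''(-1/7 - (3/70)*sqrt(610)) = -1125000/158171 - (94812899500/323116305759)*sqrt(610), so the residue is -562500/158171 - (47406449750/323116305759)*sqrt(610).
The factor τ**2 + 2*τ/7 - 11/10 splits as (τ - a)(τ - a') with a = -1/7 + (3/70)*sqrt(610), a' = -1/7 - (3/70)*sqrt(610). At the order-3 pole a set g(τ) = (τ - a)^3*f(τ) = [9/(13*(τ + 7/5))] / (τ - a')^3.
Order-3 pole: residue = g''(a)/2; g''(-1/7 + (3/70)*sqrt(610)) = -1125000/158171 + (94812899500/323116305759)*sqrt(610), so the residue is -562500/158171 + (47406449750/323116305759)*sqrt(610).
List the singular points by increasing real part (a conjugate pair: the negative imaginary part first).

Radius of convergence at 0: -1/7 + (3/70)*sqrt(610).
At -7/5: a pole of order 1; residue 1125000/158171.
At -1/7 - (3/70)*sqrt(610): a pole of order 3; residue -562500/158171 - (47406449750/323116305759)*sqrt(610).
At -1/7 + (3/70)*sqrt(610): a pole of order 3; residue -562500/158171 + (47406449750/323116305759)*sqrt(610).


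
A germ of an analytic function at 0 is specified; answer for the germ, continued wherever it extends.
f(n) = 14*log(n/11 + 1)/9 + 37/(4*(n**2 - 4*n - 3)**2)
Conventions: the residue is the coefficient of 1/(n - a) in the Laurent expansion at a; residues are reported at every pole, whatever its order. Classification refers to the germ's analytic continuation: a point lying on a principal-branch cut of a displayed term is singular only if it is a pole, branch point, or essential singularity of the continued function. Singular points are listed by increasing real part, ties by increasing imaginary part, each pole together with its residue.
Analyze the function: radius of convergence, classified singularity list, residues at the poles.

Denominator factor (n**2 - 4*n - 3)^2: discriminant 28, real irrational roots 2 + sqrt(7) and 2 - sqrt(7); poles of order 2, moduli 2 + sqrt(7) and -2 + sqrt(7).
Branch term (14/9)*log(1 - n/(-11)): its argument vanishes at n = -11, a logarithmic branch point, modulus 11.
The radius of convergence is the smallest modulus among the singular points: -2 + sqrt(7).
The branch term is analytic at 2 - sqrt(7) and contributes nothing to the residue; only the rational part matters.
The factor n**2 - 4*n - 3 splits as (n - a)(n - a') with a = 2 - sqrt(7), a' = 2 + sqrt(7). At the order-2 pole a set g(n) = (n - a)^2*(rational part) = [37/4] / (n - a')^2.
Order-2 pole: residue = g'(a); g'(2 - sqrt(7)) = (37/784)*sqrt(7), so the residue is (37/784)*sqrt(7).
The branch term is analytic at 2 + sqrt(7) and contributes nothing to the residue; only the rational part matters.
The factor n**2 - 4*n - 3 splits as (n - a)(n - a') with a = 2 + sqrt(7), a' = 2 - sqrt(7). At the order-2 pole a set g(n) = (n - a)^2*(rational part) = [37/4] / (n - a')^2.
Order-2 pole: residue = g'(a); g'(2 + sqrt(7)) = -(37/784)*sqrt(7), so the residue is -(37/784)*sqrt(7).
List the singular points by increasing real part (a conjugate pair: the negative imaginary part first).

Radius of convergence at 0: -2 + sqrt(7).
At -11: a logarithmic branch point.
At 2 - sqrt(7): a pole of order 2; residue (37/784)*sqrt(7).
At 2 + sqrt(7): a pole of order 2; residue -(37/784)*sqrt(7).


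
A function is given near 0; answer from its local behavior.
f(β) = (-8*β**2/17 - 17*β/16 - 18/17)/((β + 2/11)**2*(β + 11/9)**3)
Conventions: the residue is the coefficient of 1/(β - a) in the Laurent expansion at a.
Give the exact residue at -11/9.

At the order-3 pole -11/9 set g(β) = (β - (-11/9))^3*f(β) = (-8*β**2/17 - 17*β/16 - 18/17)/(β + 2/11)**2.
Order-3 pole: residue = g''(a)/2; g''(-11/9) = -44841309777/15306919816, so the residue is -44841309777/30613839632.

The residue is -44841309777/30613839632.


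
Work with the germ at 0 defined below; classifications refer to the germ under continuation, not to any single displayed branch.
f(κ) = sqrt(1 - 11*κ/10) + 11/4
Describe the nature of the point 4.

There is no denominator, hence no pole anywhere.
Branch term sqrt(1 - κ/(10/11)): argument at 4 is -17/5, nonzero, so 4 is not its branch point (a point on a principal cut is still regular for the continued germ).
So the germ continues analytically to 4.

The point is a regular point.


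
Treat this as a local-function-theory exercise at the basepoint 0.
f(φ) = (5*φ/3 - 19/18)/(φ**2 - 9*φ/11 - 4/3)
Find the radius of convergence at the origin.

Denominator factor (φ**2 - 9*φ/11 - 4/3): discriminant 2179/363, real irrational roots 9/22 + (1/66)*sqrt(6537) and 9/22 - (1/66)*sqrt(6537); poles of order 1, moduli 9/22 + (1/66)*sqrt(6537) and -9/22 + (1/66)*sqrt(6537).
The radius of convergence is the smallest modulus among the singular points: -9/22 + (1/66)*sqrt(6537).

The radius of convergence is -9/22 + (1/66)*sqrt(6537).


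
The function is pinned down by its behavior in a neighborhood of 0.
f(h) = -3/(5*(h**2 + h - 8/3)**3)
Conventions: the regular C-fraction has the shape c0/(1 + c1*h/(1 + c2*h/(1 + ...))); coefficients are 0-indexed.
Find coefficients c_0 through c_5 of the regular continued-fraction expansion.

Taylor coefficients (expand at 0): a_0 = 81/2560, a_1 = 729/20480, a_2 = 5103/81920, a_3 = 45927/655360, a_4 = 903231/10485760, a_5 = 7761663/83886080.
c0 = a_0 = 81/2560. Peel one level at a time: if S = 1 + c*h/S' with S'(0) = 1, then c is the h-coefficient of S and S' = c*h/(S - 1).
S_1 = c0/f = 1 + (-9/8)*h + (-45/64)*h^2 + ...; c1 = -9/8.
S_2 = c1*h/(S_1 - 1) = 1 + (-5/8)*h + (35/32)*h^2 + ...; c2 = -5/8.
S_3 = c2*h/(S_2 - 1) = 1 + (7/4)*h + (105/64)*h^2 + ...; c3 = 7/4.
S_4 = c3*h/(S_3 - 1) = 1 + (-15/16)*h + (-369/1280)*h^2 + ...; c4 = -15/16.
S_5 = c4*h/(S_4 - 1) = 1 + (-123/400)*h + ...; c5 = -123/400.

The regular C-fraction coefficients are [81/2560, -9/8, -5/8, 7/4, -15/16, -123/400].


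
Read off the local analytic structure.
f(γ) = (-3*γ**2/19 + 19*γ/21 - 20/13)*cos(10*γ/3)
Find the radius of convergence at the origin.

The radius of convergence is infinite.

The factor cos(10*γ/3) is entire and contributes no finite singular point.
The polynomial part has no poles.
No finite singular points: the Taylor series at 0 converges everywhere.


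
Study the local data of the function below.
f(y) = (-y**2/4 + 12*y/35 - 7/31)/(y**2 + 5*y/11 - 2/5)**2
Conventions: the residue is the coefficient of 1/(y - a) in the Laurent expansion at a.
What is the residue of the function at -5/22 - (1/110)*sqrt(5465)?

The factor y**2 + 5*y/11 - 2/5 splits as (y - a)(y - a') with a = -5/22 - (1/110)*sqrt(5465), a' = -5/22 + (1/110)*sqrt(5465). At the order-2 pole a set g(y) = (y - a)^2*f(y) = [-y**2/4 + 12*y/35 - 7/31] / (y - a')^2.
Order-2 pole: residue = g'(a); g'(-5/22 - (1/110)*sqrt(5465)) = -(588423/259238833)*sqrt(5465), so the residue is -(588423/259238833)*sqrt(5465).

The residue is -(588423/259238833)*sqrt(5465).


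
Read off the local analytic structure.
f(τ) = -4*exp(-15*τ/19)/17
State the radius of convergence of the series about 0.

The radius of convergence is infinite.

The factor exp(-15*τ/19) is entire and contributes no finite singular point.
The polynomial part has no poles.
No finite singular points: the Taylor series at 0 converges everywhere.


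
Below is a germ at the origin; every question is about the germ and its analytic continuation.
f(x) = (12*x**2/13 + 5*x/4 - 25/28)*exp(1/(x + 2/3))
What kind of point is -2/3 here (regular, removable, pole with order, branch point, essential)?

The exponent 1/(x - (-2/3)) has a pole at -2/3, so exp(1/(x - (-2/3))) takes every nonzero value near it: an essential singularity (not a pole of any order).

The point is an essential singularity.


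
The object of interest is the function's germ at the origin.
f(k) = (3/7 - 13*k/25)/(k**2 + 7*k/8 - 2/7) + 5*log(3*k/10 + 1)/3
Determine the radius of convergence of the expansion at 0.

Denominator factor (k**2 + 7*k/8 - 2/7): discriminant 855/448, real irrational roots -7/16 + (3/112)*sqrt(665) and -7/16 - (3/112)*sqrt(665); poles of order 1, moduli -7/16 + (3/112)*sqrt(665) and 7/16 + (3/112)*sqrt(665).
Branch term (5/3)*log(1 - k/(-10/3)): its argument vanishes at k = -10/3, a logarithmic branch point, modulus 10/3.
The radius of convergence is the smallest modulus among the singular points: -7/16 + (3/112)*sqrt(665).

The radius of convergence is -7/16 + (3/112)*sqrt(665).


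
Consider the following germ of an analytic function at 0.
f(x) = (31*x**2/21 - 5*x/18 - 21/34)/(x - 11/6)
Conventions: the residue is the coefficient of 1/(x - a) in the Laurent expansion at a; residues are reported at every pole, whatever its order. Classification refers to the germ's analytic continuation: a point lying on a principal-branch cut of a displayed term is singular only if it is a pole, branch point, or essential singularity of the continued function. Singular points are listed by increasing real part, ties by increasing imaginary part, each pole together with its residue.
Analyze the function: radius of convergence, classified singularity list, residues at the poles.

Denominator factor (x - 11/6): pole of order 1 at 11/6, modulus 11/6.
The radius of convergence is the smallest modulus among the singular points: 11/6.
At the order-1 pole 11/6 set g(x) = (x - (11/6))*f(x) = 31*x**2/21 - 5*x/18 - 21/34.
Simple pole: residue = g(a) at a = 11/6, which is 1369/357.

Radius of convergence at 0: 11/6.
At 11/6: a pole of order 1; residue 1369/357.


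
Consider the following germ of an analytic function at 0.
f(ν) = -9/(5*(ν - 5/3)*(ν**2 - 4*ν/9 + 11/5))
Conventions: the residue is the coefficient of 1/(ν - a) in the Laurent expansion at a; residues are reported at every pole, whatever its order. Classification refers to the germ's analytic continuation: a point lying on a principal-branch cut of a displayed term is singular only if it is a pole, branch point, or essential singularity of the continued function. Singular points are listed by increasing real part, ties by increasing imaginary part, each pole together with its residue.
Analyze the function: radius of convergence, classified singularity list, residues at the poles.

Radius of convergence at 0: (1/5)*sqrt(55).
At (2/9) - ((1/45)*sqrt(4355))*i: a pole of order 1; residue (243/1144) + ((243/76648)*sqrt(4355))*i.
At (2/9) + ((1/45)*sqrt(4355))*i: a pole of order 1; residue (243/1144) - ((243/76648)*sqrt(4355))*i.
At 5/3: a pole of order 1; residue -243/572.

Denominator factor (ν**2 - 4*ν/9 + 11/5): discriminant -3484/405, complex-conjugate roots (2/9) + ((1/45)*sqrt(4355))*i and (2/9) - ((1/45)*sqrt(4355))*i; poles of order 1, moduli (1/5)*sqrt(55) and (1/5)*sqrt(55).
Denominator factor (ν - 5/3): pole of order 1 at 5/3, modulus 5/3.
The radius of convergence is the smallest modulus among the singular points: (1/5)*sqrt(55).
The factor ν**2 - 4*ν/9 + 11/5 splits as (ν - a)(ν - a') with a = (2/9) - ((1/45)*sqrt(4355))*i, a' = (2/9) + ((1/45)*sqrt(4355))*i. At the order-1 pole a set g(ν) = (ν - a)*f(ν) = [-9/(5*(ν - 5/3))] / (ν - a').
Simple pole: residue = g(a) at a = (2/9) - ((1/45)*sqrt(4355))*i, which is (243/1144) + ((243/76648)*sqrt(4355))*i.
The factor ν**2 - 4*ν/9 + 11/5 splits as (ν - a)(ν - a') with a = (2/9) + ((1/45)*sqrt(4355))*i, a' = (2/9) - ((1/45)*sqrt(4355))*i. At the order-1 pole a set g(ν) = (ν - a)*f(ν) = [-9/(5*(ν - 5/3))] / (ν - a').
Simple pole: residue = g(a) at a = (2/9) + ((1/45)*sqrt(4355))*i, which is (243/1144) - ((243/76648)*sqrt(4355))*i.
At the order-1 pole 5/3 set g(ν) = (ν - (5/3))*f(ν) = -9/(5*(ν**2 - 4*ν/9 + 11/5)).
Simple pole: residue = g(a) at a = 5/3, which is -243/572.
List the singular points by increasing real part (a conjugate pair: the negative imaginary part first).


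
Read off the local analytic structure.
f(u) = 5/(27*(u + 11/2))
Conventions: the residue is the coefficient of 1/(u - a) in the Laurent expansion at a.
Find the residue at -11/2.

The residue is 5/27.

At the order-1 pole -11/2 set g(u) = (u - (-11/2))*f(u) = 5/27.
Simple pole: residue = g(a) at a = -11/2, which is 5/27.


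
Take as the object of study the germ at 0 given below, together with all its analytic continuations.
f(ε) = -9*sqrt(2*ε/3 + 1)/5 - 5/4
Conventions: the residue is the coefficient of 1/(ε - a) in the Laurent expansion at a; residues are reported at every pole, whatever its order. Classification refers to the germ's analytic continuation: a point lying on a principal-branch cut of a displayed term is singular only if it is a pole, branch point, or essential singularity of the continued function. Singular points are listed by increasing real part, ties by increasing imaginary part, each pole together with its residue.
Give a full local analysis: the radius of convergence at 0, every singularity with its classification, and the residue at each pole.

Branch term (-9/5)*sqrt(1 - ε/(-3/2)): its argument vanishes at ε = -3/2, a square-root branch point, modulus 3/2.
The radius of convergence is the smallest modulus among the singular points: 3/2.

Radius of convergence at 0: 3/2.
At -3/2: an algebraic (square-root) branch point.


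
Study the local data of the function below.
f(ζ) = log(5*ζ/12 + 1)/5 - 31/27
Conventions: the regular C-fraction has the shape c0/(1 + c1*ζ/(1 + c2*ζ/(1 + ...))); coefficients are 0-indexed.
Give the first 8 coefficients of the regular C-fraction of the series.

Taylor coefficients (expand at 0): a_0 = -31/27, a_1 = 1/12, a_2 = -5/288, a_3 = 25/5184, a_4 = -125/82944, a_5 = 125/248832, a_6 = -3125/17915904, a_7 = 15625/250822656.
c0 = a_0 = -31/27. Peel one level at a time: if S = 1 + c*ζ/S' with S'(0) = 1, then c is the ζ-coefficient of S and S' = c*ζ/(S - 1).
S_1 = c0/f = 1 + (9/124)*ζ + (-303/30752)*ζ^2 + ...; c1 = 9/124.
S_2 = c1*ζ/(S_1 - 1) = 1 + (101/744)*ζ + (-25/1728)*ζ^2 + ...; c2 = 101/744.
S_3 = c2*ζ/(S_2 - 1) = 1 + (775/7272)*ζ + (-143375/13220496)*ζ^2 + ...; c3 = 775/7272.
S_4 = c3*ζ/(S_3 - 1) = 1 + (185/1818)*ζ + (-5/432)*ζ^2 + ...; c4 = 185/1818.
S_5 = c4*ζ/(S_4 - 1) = 1 + (101/888)*ζ + (-707/65712)*ζ^2 + ...; c5 = 101/888.
S_6 = c5*ζ/(S_5 - 1) = 1 + (7/74)*ζ + (-5/448)*ζ^2 + ...; c6 = 7/74.
S_7 = c6*ζ/(S_6 - 1) = 1 + (185/1568)*ζ + ...; c7 = 185/1568.

The regular C-fraction coefficients are [-31/27, 9/124, 101/744, 775/7272, 185/1818, 101/888, 7/74, 185/1568].


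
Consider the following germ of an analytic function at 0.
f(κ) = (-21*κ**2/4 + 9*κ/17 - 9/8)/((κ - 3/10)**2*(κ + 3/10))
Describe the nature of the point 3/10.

The point is a pole of order 2.

The denominator factor κ - 3/10 vanishes at 3/10 and appears to the power 2; the numerator there equals -9783/6800, nonzero, and no other factor vanishes.
Hence a pole whose order is the multiplicity, 2.


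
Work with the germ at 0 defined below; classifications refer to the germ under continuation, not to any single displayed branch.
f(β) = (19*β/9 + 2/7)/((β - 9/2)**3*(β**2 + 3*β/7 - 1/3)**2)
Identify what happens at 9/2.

The denominator factor β - 9/2 vanishes at 9/2 and appears to the power 3; the numerator there equals 137/14, nonzero, and no other factor vanishes.
Hence a pole whose order is the multiplicity, 3.

The point is a pole of order 3.


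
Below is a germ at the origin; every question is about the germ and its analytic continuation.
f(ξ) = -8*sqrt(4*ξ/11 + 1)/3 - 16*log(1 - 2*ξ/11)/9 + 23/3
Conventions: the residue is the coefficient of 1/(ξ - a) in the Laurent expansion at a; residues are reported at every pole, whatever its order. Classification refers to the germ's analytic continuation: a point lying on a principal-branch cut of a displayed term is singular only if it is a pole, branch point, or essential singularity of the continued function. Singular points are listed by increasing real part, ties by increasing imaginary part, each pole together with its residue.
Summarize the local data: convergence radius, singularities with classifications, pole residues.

Branch term (-16/9)*log(1 - ξ/(11/2)): its argument vanishes at ξ = 11/2, a logarithmic branch point, modulus 11/2.
Branch term (-8/3)*sqrt(1 - ξ/(-11/4)): its argument vanishes at ξ = -11/4, a square-root branch point, modulus 11/4.
The radius of convergence is the smallest modulus among the singular points: 11/4.
List the singular points by increasing real part (a conjugate pair: the negative imaginary part first).

Radius of convergence at 0: 11/4.
At -11/4: an algebraic (square-root) branch point.
At 11/2: a logarithmic branch point.


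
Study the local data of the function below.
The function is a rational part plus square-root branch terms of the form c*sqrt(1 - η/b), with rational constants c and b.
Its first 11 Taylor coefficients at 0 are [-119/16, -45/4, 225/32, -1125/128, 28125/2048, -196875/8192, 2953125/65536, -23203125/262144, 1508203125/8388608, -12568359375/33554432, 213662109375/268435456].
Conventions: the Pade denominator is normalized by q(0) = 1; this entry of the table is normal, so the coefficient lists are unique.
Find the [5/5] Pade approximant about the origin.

Taylor coefficients needed (read off): a_0 = -119/16, a_1 = -45/4, a_2 = 225/32, a_3 = -1125/128, a_4 = 28125/2048, a_5 = -196875/8192, a_6 = 2953125/65536, a_7 = -23203125/262144, a_8 = 1508203125/8388608, a_9 = -12568359375/33554432, a_10 = 213662109375/268435456.
Write the denominator as Q(η) = 1 + q1*η + q2*η^2 + q3*η^3 + q4*η^4 + q5*η^5. Requiring Q*f - P = O(η^11) with deg P <= 5 kills the coefficients of η^6..η^10 in Q*f:
  η^6: a_6 + q1*a_5 + q2*a_4 + q3*a_3 + q4*a_2 + q5*a_1 = 0, i.e. 2953125/65536 + (-196875/8192)*q1 + (28125/2048)*q2 + (-1125/128)*q3 + (225/32)*q4 + (-45/4)*q5 = 0.
  η^7: a_7 + q1*a_6 + q2*a_5 + q3*a_4 + q4*a_3 + q5*a_2 = 0, i.e. -23203125/262144 + (2953125/65536)*q1 + (-196875/8192)*q2 + (28125/2048)*q3 + (-1125/128)*q4 + (225/32)*q5 = 0.
  η^8: a_8 + q1*a_7 + q2*a_6 + q3*a_5 + q4*a_4 + q5*a_3 = 0, i.e. 1508203125/8388608 + (-23203125/262144)*q1 + (2953125/65536)*q2 + (-196875/8192)*q3 + (28125/2048)*q4 + (-1125/128)*q5 = 0.
  η^9: a_9 + q1*a_8 + q2*a_7 + q3*a_6 + q4*a_5 + q5*a_4 = 0, i.e. -12568359375/33554432 + (1508203125/8388608)*q1 + (-23203125/262144)*q2 + (2953125/65536)*q3 + (-196875/8192)*q4 + (28125/2048)*q5 = 0.
  η^10: a_10 + q1*a_9 + q2*a_8 + q3*a_7 + q4*a_6 + q5*a_5 = 0, i.e. 213662109375/268435456 + (-12568359375/33554432)*q1 + (1508203125/8388608)*q2 + (-23203125/262144)*q3 + (2953125/65536)*q4 + (-196875/8192)*q5 = 0.
Solving this linear system: q1 = 45/8, q2 = 175/16, q3 = 4375/512, q4 = 9375/4096, q5 = 3125/32768.
The numerator is Q*f truncated at degree 5: P0 = a_0 = -119/16; P1 = a_1 + q1*a_0 = -6795/128; P2 = a_2 + q1*a_1 + q2*a_0 = -35225/256; P3 = a_3 + q1*a_2 + q2*a_1 + q3*a_0 = -1276625/8192; P4 = a_4 + q1*a_3 + q2*a_2 + q3*a_1 + q4*a_0 = -4715625/65536; P5 = a_5 + q1*a_4 + q2*a_3 + q3*a_2 + q4*a_1 + q5*a_0 = -4871875/524288.

The Pade approximant has numerator coefficients [-119/16, -6795/128, -35225/256, -1276625/8192, -4715625/65536, -4871875/524288]; denominator coefficients [1, 45/8, 175/16, 4375/512, 9375/4096, 3125/32768].


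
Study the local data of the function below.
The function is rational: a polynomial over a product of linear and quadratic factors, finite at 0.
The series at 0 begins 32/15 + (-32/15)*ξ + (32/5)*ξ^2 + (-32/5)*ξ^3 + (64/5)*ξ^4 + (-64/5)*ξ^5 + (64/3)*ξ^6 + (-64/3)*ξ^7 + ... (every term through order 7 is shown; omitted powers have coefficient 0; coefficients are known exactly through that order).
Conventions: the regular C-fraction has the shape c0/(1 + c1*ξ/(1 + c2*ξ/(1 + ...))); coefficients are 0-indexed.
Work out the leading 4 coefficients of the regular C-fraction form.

The regular C-fraction coefficients are [32/15, 1, 2, -3].

Taylor coefficients (read off): a_0 = 32/15, a_1 = -32/15, a_2 = 32/5, a_3 = -32/5.
c0 = a_0 = 32/15. Peel one level at a time: if S = 1 + c*ξ/S' with S'(0) = 1, then c is the ξ-coefficient of S and S' = c*ξ/(S - 1).
S_1 = c0/f = 1 + (1)*ξ + (-2)*ξ^2 + ...; c1 = 1.
S_2 = c1*ξ/(S_1 - 1) = 1 + (2)*ξ + (6)*ξ^2 + ...; c2 = 2.
S_3 = c2*ξ/(S_2 - 1) = 1 + (-3)*ξ + ...; c3 = -3.


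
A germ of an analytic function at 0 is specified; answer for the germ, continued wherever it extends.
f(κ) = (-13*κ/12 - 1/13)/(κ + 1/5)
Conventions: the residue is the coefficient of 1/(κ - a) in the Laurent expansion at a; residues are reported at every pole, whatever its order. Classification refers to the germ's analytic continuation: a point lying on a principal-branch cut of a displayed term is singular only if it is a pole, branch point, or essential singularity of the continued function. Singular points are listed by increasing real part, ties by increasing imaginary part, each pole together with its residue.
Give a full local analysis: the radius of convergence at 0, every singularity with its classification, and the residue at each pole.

Denominator factor (κ + 1/5): pole of order 1 at -1/5, modulus 1/5.
The radius of convergence is the smallest modulus among the singular points: 1/5.
At the order-1 pole -1/5 set g(κ) = (κ - (-1/5))*f(κ) = -13*κ/12 - 1/13.
Simple pole: residue = g(a) at a = -1/5, which is 109/780.

Radius of convergence at 0: 1/5.
At -1/5: a pole of order 1; residue 109/780.


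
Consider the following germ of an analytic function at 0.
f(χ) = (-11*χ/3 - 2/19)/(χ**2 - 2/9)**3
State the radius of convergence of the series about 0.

The radius of convergence is (1/3)*sqrt(2).

Denominator factor (χ**2 - 2/9)^3: discriminant 8/9, real irrational roots (1/3)*sqrt(2) and -(1/3)*sqrt(2); poles of order 3, moduli (1/3)*sqrt(2) and (1/3)*sqrt(2).
The radius of convergence is the smallest modulus among the singular points: (1/3)*sqrt(2).


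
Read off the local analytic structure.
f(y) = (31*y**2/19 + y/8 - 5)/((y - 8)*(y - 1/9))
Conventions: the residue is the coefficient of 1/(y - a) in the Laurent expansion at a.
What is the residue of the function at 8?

The residue is 17172/1349.

At the order-1 pole 8 set g(y) = (y - (8))*f(y) = (31*y**2/19 + y/8 - 5)/(y - 1/9).
Simple pole: residue = g(a) at a = 8, which is 17172/1349.


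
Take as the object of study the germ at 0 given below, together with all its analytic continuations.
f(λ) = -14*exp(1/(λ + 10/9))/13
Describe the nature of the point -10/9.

The point is an essential singularity.

The exponent 1/(λ - (-10/9)) has a pole at -10/9, so exp(1/(λ - (-10/9))) takes every nonzero value near it: an essential singularity (not a pole of any order).


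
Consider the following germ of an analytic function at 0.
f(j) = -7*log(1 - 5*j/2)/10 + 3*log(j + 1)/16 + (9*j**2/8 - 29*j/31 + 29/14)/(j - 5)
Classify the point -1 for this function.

The term (3/16)*log(1 - j/(-1)) has argument 1 - -1/(-1) = 0 at -1: a logarithmic (infinitely-sheeted) branch point; the remaining terms are analytic or single-valued there.

The point is a logarithmic branch point.


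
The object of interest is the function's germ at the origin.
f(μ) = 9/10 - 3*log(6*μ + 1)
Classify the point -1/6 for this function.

The point is a logarithmic branch point.

The term (-3)*log(1 - μ/(-1/6)) has argument 1 - -1/6/(-1/6) = 0 at -1/6: a logarithmic (infinitely-sheeted) branch point; the remaining terms are analytic or single-valued there.


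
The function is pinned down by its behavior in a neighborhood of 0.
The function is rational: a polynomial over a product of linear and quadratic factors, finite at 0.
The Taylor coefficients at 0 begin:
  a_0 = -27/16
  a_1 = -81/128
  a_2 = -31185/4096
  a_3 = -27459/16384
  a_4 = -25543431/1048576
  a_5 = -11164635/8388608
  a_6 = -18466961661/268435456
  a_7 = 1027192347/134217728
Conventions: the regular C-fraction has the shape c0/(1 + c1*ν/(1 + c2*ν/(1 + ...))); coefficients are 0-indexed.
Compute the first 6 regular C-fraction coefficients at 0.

Taylor coefficients (read off): a_0 = -27/16, a_1 = -81/128, a_2 = -31185/4096, a_3 = -27459/16384, a_4 = -25543431/1048576, a_5 = -11164635/8388608.
c0 = a_0 = -27/16. Peel one level at a time: if S = 1 + c*ν/S' with S'(0) = 1, then c is the ν-coefficient of S and S' = c*ν/(S - 1).
S_1 = c0/f = 1 + (-3/8)*ν + (-1119/256)*ν^2 + ...; c1 = -3/8.
S_2 = c1*ν/(S_1 - 1) = 1 + (-373/32)*ν + (145513/1024)*ν^2 + ...; c2 = -373/32.
S_3 = c2*ν/(S_2 - 1) = 1 + (145513/11936)*ν + (767937/556516)*ν^2 + ...; c3 = 145513/11936.
S_4 = c3*ν/(S_3 - 1) = 1 + (-6143496/54276349)*ν + (-685663164/21174033169)*ν^2 + ...; c4 = -6143496/54276349.
S_5 = c4*ν/(S_4 - 1) = 1 + (-21312696681/74496544454)*ν + ...; c5 = -21312696681/74496544454.

The regular C-fraction coefficients are [-27/16, -3/8, -373/32, 145513/11936, -6143496/54276349, -21312696681/74496544454].


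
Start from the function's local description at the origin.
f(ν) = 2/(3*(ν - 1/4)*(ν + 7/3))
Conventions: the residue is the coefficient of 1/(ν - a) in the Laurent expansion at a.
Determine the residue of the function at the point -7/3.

At the order-1 pole -7/3 set g(ν) = (ν - (-7/3))*f(ν) = 2/(3*(ν - 1/4)).
Simple pole: residue = g(a) at a = -7/3, which is -8/31.

The residue is -8/31.


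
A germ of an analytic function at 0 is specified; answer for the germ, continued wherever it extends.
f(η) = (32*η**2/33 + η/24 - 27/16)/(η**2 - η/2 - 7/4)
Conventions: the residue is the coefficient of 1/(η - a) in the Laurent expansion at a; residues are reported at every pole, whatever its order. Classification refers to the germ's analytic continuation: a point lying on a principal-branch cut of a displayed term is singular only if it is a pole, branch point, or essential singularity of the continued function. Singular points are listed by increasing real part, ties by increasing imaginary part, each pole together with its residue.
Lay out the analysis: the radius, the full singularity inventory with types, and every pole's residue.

Denominator factor (η**2 - η/2 - 7/4): discriminant 29/4, real irrational roots 1/4 + (1/4)*sqrt(29) and 1/4 - (1/4)*sqrt(29); poles of order 1, moduli 1/4 + (1/4)*sqrt(29) and -1/4 + (1/4)*sqrt(29).
The radius of convergence is the smallest modulus among the singular points: -1/4 + (1/4)*sqrt(29).
The factor η**2 - η/2 - 7/4 splits as (η - a)(η - a') with a = 1/4 - (1/4)*sqrt(29), a' = 1/4 + (1/4)*sqrt(29). At the order-1 pole a set g(η) = (η - a)*f(η) = [32*η**2/33 + η/24 - 27/16] / (η - a').
Simple pole: residue = g(a) at a = 1/4 - (1/4)*sqrt(29), which is 139/528 - (149/15312)*sqrt(29).
The factor η**2 - η/2 - 7/4 splits as (η - a)(η - a') with a = 1/4 + (1/4)*sqrt(29), a' = 1/4 - (1/4)*sqrt(29). At the order-1 pole a set g(η) = (η - a)*f(η) = [32*η**2/33 + η/24 - 27/16] / (η - a').
Simple pole: residue = g(a) at a = 1/4 + (1/4)*sqrt(29), which is 139/528 + (149/15312)*sqrt(29).
List the singular points by increasing real part (a conjugate pair: the negative imaginary part first).

Radius of convergence at 0: -1/4 + (1/4)*sqrt(29).
At 1/4 - (1/4)*sqrt(29): a pole of order 1; residue 139/528 - (149/15312)*sqrt(29).
At 1/4 + (1/4)*sqrt(29): a pole of order 1; residue 139/528 + (149/15312)*sqrt(29).


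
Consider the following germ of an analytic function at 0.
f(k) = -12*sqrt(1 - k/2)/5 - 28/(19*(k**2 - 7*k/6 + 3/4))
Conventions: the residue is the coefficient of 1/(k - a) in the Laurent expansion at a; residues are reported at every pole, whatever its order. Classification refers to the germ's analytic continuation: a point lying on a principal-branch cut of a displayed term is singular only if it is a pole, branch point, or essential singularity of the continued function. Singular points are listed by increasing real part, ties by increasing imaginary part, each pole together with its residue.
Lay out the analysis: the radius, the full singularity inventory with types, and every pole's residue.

Radius of convergence at 0: (1/2)*sqrt(3).
At (7/12) - ((1/12)*sqrt(59))*i: a pole of order 1; residue -((168/1121)*sqrt(59))*i.
At (7/12) + ((1/12)*sqrt(59))*i: a pole of order 1; residue ((168/1121)*sqrt(59))*i.
At 2: an algebraic (square-root) branch point.

Denominator factor (k**2 - 7*k/6 + 3/4): discriminant -59/36, complex-conjugate roots (7/12) + ((1/12)*sqrt(59))*i and (7/12) - ((1/12)*sqrt(59))*i; poles of order 1, moduli (1/2)*sqrt(3) and (1/2)*sqrt(3).
Branch term (-12/5)*sqrt(1 - k/(2)): its argument vanishes at k = 2, a square-root branch point, modulus 2.
The radius of convergence is the smallest modulus among the singular points: (1/2)*sqrt(3).
The branch term is analytic at (7/12) - ((1/12)*sqrt(59))*i and contributes nothing to the residue; only the rational part matters.
The factor k**2 - 7*k/6 + 3/4 splits as (k - a)(k - a') with a = (7/12) - ((1/12)*sqrt(59))*i, a' = (7/12) + ((1/12)*sqrt(59))*i. At the order-1 pole a set g(k) = (k - a)*(rational part) = [-28/19] / (k - a').
Simple pole: residue = g(a) at a = (7/12) - ((1/12)*sqrt(59))*i, which is -((168/1121)*sqrt(59))*i.
The branch term is analytic at (7/12) + ((1/12)*sqrt(59))*i and contributes nothing to the residue; only the rational part matters.
The factor k**2 - 7*k/6 + 3/4 splits as (k - a)(k - a') with a = (7/12) + ((1/12)*sqrt(59))*i, a' = (7/12) - ((1/12)*sqrt(59))*i. At the order-1 pole a set g(k) = (k - a)*(rational part) = [-28/19] / (k - a').
Simple pole: residue = g(a) at a = (7/12) + ((1/12)*sqrt(59))*i, which is ((168/1121)*sqrt(59))*i.
List the singular points by increasing real part (a conjugate pair: the negative imaginary part first).


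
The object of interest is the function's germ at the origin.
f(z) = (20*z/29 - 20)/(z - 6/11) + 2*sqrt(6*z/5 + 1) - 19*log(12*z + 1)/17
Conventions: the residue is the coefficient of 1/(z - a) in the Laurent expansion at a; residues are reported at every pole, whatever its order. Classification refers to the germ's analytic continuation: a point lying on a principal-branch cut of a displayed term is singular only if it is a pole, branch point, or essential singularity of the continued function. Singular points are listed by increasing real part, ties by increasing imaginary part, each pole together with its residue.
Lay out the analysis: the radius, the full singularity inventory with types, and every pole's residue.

Denominator factor (z - 6/11): pole of order 1 at 6/11, modulus 6/11.
Branch term (-19/17)*log(1 - z/(-1/12)): its argument vanishes at z = -1/12, a logarithmic branch point, modulus 1/12.
Branch term (2)*sqrt(1 - z/(-5/6)): its argument vanishes at z = -5/6, a square-root branch point, modulus 5/6.
The radius of convergence is the smallest modulus among the singular points: 1/12.
The branch terms are analytic at 6/11 and contribute nothing to the residue; only the rational part matters.
At the order-1 pole 6/11 set g(z) = (z - (6/11))*(rational part) = 20*z/29 - 20.
Simple pole: residue = g(a) at a = 6/11, which is -6260/319.
List the singular points by increasing real part (a conjugate pair: the negative imaginary part first).

Radius of convergence at 0: 1/12.
At -5/6: an algebraic (square-root) branch point.
At -1/12: a logarithmic branch point.
At 6/11: a pole of order 1; residue -6260/319.


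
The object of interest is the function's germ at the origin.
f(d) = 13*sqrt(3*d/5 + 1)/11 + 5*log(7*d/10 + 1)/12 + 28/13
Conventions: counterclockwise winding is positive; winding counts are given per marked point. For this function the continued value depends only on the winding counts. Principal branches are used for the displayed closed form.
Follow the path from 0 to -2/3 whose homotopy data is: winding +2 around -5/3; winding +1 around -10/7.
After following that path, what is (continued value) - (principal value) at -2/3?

The rational part is single-valued and drops out of the difference; each branch term changes only by its own monodromy.
(5/12)*log(1 - d/(-10/7)): each positive loop around -10/7 adds 2*pi*i to the log, so winding +1 contributes (5/12)*(1)*2*pi*i = (5/6)*pi*i.
(13/11)*sqrt(1 - d/(-5/3)): winding +2 is even, the square root returns to the same sheet, contribution 0.
Summing the contributions at d = -2/3 gives (5/6)*pi*i.

Continued minus principal equals (5/6)*pi*i.


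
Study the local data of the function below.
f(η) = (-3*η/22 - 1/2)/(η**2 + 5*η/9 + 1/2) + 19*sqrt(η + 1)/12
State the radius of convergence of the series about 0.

Denominator factor (η**2 + 5*η/9 + 1/2): discriminant -137/81, complex-conjugate roots (-5/18) + ((1/18)*sqrt(137))*i and (-5/18) - ((1/18)*sqrt(137))*i; poles of order 1, moduli (1/2)*sqrt(2) and (1/2)*sqrt(2).
Branch term (19/12)*sqrt(1 - η/(-1)): its argument vanishes at η = -1, a square-root branch point, modulus 1.
The radius of convergence is the smallest modulus among the singular points: (1/2)*sqrt(2).

The radius of convergence is (1/2)*sqrt(2).


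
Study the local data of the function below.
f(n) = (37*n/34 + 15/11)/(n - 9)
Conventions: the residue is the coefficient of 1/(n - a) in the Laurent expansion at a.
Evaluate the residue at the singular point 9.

The residue is 4173/374.

At the order-1 pole 9 set g(n) = (n - (9))*f(n) = 37*n/34 + 15/11.
Simple pole: residue = g(a) at a = 9, which is 4173/374.


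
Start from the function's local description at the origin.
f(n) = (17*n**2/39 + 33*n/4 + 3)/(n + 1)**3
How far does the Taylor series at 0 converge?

The radius of convergence is 1.

Denominator factor (n + 1)^3: pole of order 3 at -1, modulus 1.
The radius of convergence is the smallest modulus among the singular points: 1.


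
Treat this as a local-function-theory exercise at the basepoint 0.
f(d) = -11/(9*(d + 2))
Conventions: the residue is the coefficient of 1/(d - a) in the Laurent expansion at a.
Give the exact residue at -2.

The residue is -11/9.

At the order-1 pole -2 set g(d) = (d - (-2))*f(d) = -11/9.
Simple pole: residue = g(a) at a = -2, which is -11/9.


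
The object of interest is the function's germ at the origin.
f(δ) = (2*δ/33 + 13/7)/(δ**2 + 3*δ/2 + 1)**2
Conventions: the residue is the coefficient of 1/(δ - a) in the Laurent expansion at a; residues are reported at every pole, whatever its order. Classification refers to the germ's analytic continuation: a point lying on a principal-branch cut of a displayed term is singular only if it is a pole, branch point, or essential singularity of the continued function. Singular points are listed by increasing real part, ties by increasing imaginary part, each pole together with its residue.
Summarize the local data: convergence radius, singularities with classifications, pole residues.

Radius of convergence at 0: 1.
At (-3/4) - ((1/4)*sqrt(7))*i: a pole of order 2; residue ((2232/3773)*sqrt(7))*i.
At (-3/4) + ((1/4)*sqrt(7))*i: a pole of order 2; residue -((2232/3773)*sqrt(7))*i.

Denominator factor (δ**2 + 3*δ/2 + 1)^2: discriminant -7/4, complex-conjugate roots (-3/4) + ((1/4)*sqrt(7))*i and (-3/4) - ((1/4)*sqrt(7))*i; poles of order 2, moduli 1 and 1.
The radius of convergence is the smallest modulus among the singular points: 1.
The factor δ**2 + 3*δ/2 + 1 splits as (δ - a)(δ - a') with a = (-3/4) - ((1/4)*sqrt(7))*i, a' = (-3/4) + ((1/4)*sqrt(7))*i. At the order-2 pole a set g(δ) = (δ - a)^2*f(δ) = [2*δ/33 + 13/7] / (δ - a')^2.
Order-2 pole: residue = g'(a); g'((-3/4) - ((1/4)*sqrt(7))*i) = ((2232/3773)*sqrt(7))*i, so the residue is ((2232/3773)*sqrt(7))*i.
The factor δ**2 + 3*δ/2 + 1 splits as (δ - a)(δ - a') with a = (-3/4) + ((1/4)*sqrt(7))*i, a' = (-3/4) - ((1/4)*sqrt(7))*i. At the order-2 pole a set g(δ) = (δ - a)^2*f(δ) = [2*δ/33 + 13/7] / (δ - a')^2.
Order-2 pole: residue = g'(a); g'((-3/4) + ((1/4)*sqrt(7))*i) = -((2232/3773)*sqrt(7))*i, so the residue is -((2232/3773)*sqrt(7))*i.
List the singular points by increasing real part (a conjugate pair: the negative imaginary part first).


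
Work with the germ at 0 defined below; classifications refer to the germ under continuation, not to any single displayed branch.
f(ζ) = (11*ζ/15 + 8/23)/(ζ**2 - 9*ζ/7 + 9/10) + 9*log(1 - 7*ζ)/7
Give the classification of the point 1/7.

The term (9/7)*log(1 - ζ/(1/7)) has argument 1 - 1/7/(1/7) = 0 at 1/7: a logarithmic (infinitely-sheeted) branch point; the remaining terms are analytic or single-valued there.

The point is a logarithmic branch point.


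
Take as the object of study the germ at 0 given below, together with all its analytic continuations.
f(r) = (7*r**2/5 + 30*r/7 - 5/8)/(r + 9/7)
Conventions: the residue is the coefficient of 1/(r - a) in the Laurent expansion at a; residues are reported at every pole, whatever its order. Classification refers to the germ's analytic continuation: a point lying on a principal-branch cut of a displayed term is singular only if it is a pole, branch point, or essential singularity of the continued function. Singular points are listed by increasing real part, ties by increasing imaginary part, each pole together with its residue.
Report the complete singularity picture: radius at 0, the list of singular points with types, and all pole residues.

Denominator factor (r + 9/7): pole of order 1 at -9/7, modulus 9/7.
The radius of convergence is the smallest modulus among the singular points: 9/7.
At the order-1 pole -9/7 set g(r) = (r - (-9/7))*f(r) = 7*r**2/5 + 30*r/7 - 5/8.
Simple pole: residue = g(a) at a = -9/7, which is -7489/1960.

Radius of convergence at 0: 9/7.
At -9/7: a pole of order 1; residue -7489/1960.


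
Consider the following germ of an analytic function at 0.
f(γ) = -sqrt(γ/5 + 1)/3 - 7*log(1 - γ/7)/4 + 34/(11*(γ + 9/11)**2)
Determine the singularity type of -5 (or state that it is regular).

The point is an algebraic (square-root) branch point.

The term (-1/3)*sqrt(1 - γ/(-5)) has argument 1 - -5/(-5) = 0 at -5: a square-root (algebraic, two-sheeted) branch point; the remaining terms are analytic or single-valued there.


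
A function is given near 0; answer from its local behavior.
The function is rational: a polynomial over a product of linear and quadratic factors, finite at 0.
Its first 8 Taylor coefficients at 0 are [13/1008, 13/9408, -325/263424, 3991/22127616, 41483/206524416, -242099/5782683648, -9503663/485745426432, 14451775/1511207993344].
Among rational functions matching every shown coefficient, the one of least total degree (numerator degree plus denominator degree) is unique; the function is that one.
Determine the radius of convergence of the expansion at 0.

The radius of convergence is sqrt(7).

No rational of total degree below 3 reproduces all 8 coefficients; solving the [0/3] Pade equations on them gives f(ζ) = -13/(36*(ζ - 4)*(ζ**2 + ζ + 7)), whose expansion matches every shown term.
Denominator factor (ζ**2 + ζ + 7): discriminant -27, complex-conjugate roots (-1/2) + ((3/2)*sqrt(3))*i and (-1/2) - ((3/2)*sqrt(3))*i; poles of order 1, moduli sqrt(7) and sqrt(7).
Denominator factor (ζ - 4): pole of order 1 at 4, modulus 4.
The radius of convergence is the smallest modulus among the singular points: sqrt(7).
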